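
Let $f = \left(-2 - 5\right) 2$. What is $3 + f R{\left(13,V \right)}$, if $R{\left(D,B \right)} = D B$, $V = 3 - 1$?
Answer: $-361$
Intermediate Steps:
$f = -14$ ($f = \left(-7\right) 2 = -14$)
$V = 2$ ($V = 3 - 1 = 2$)
$R{\left(D,B \right)} = B D$
$3 + f R{\left(13,V \right)} = 3 - 14 \cdot 2 \cdot 13 = 3 - 364 = -361$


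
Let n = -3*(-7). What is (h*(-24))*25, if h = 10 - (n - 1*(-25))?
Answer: 21600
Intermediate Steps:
n = 21
h = -36 (h = 10 - (21 - 1*(-25)) = 10 - (21 + 25) = 10 - 1*46 = 10 - 46 = -36)
(h*(-24))*25 = -36*(-24)*25 = 864*25 = 21600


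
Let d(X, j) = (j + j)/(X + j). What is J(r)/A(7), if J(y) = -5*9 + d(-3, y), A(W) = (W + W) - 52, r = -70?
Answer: 3145/2774 ≈ 1.1337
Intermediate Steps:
d(X, j) = 2*j/(X + j) (d(X, j) = (2*j)/(X + j) = 2*j/(X + j))
A(W) = -52 + 2*W (A(W) = 2*W - 52 = -52 + 2*W)
J(y) = -45 + 2*y/(-3 + y) (J(y) = -5*9 + 2*y/(-3 + y) = -45 + 2*y/(-3 + y))
J(r)/A(7) = ((135 - 43*(-70))/(-3 - 70))/(-52 + 2*7) = ((135 + 3010)/(-73))/(-52 + 14) = -1/73*3145/(-38) = -3145/73*(-1/38) = 3145/2774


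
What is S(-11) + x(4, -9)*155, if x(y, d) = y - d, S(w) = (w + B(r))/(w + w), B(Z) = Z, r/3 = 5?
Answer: 22163/11 ≈ 2014.8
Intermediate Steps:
r = 15 (r = 3*5 = 15)
S(w) = (15 + w)/(2*w) (S(w) = (w + 15)/(w + w) = (15 + w)/((2*w)) = (15 + w)*(1/(2*w)) = (15 + w)/(2*w))
S(-11) + x(4, -9)*155 = (½)*(15 - 11)/(-11) + (4 - 1*(-9))*155 = (½)*(-1/11)*4 + (4 + 9)*155 = -2/11 + 13*155 = -2/11 + 2015 = 22163/11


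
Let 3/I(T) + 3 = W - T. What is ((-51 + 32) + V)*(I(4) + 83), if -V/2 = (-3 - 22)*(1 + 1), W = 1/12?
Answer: 555093/83 ≈ 6687.9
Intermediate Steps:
W = 1/12 ≈ 0.083333
V = 100 (V = -2*(-3 - 22)*(1 + 1) = -(-50)*2 = -2*(-50) = 100)
I(T) = 3/(-35/12 - T) (I(T) = 3/(-3 + (1/12 - T)) = 3/(-35/12 - T))
((-51 + 32) + V)*(I(4) + 83) = ((-51 + 32) + 100)*(-36/(35 + 12*4) + 83) = (-19 + 100)*(-36/(35 + 48) + 83) = 81*(-36/83 + 83) = 81*(6853/83) = 555093/83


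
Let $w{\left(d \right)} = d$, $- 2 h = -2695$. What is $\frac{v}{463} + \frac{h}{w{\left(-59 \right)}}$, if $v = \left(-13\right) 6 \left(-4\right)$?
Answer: $- \frac{1210969}{54634} \approx -22.165$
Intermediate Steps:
$h = \frac{2695}{2}$ ($h = \left(- \frac{1}{2}\right) \left(-2695\right) = \frac{2695}{2} \approx 1347.5$)
$v = 312$ ($v = \left(-78\right) \left(-4\right) = 312$)
$\frac{v}{463} + \frac{h}{w{\left(-59 \right)}} = \frac{312}{463} + \frac{2695}{2 \left(-59\right)} = 312 \cdot \frac{1}{463} + \frac{2695}{2} \left(- \frac{1}{59}\right) = \frac{312}{463} - \frac{2695}{118} = - \frac{1210969}{54634}$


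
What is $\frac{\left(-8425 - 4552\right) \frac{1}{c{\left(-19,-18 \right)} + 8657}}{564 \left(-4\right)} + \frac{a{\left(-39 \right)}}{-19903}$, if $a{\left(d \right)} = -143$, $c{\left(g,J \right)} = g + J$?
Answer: $\frac{233781707}{29772928320} \approx 0.0078522$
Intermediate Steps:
$c{\left(g,J \right)} = J + g$
$\frac{\left(-8425 - 4552\right) \frac{1}{c{\left(-19,-18 \right)} + 8657}}{564 \left(-4\right)} + \frac{a{\left(-39 \right)}}{-19903} = \frac{\left(-8425 - 4552\right) \frac{1}{\left(-18 - 19\right) + 8657}}{564 \left(-4\right)} - \frac{143}{-19903} = \frac{\left(-12977\right) \frac{1}{-37 + 8657}}{-2256} - - \frac{11}{1531} = - \frac{12977}{8620} \left(- \frac{1}{2256}\right) + \frac{11}{1531} = \left(-12977\right) \frac{1}{8620} \left(- \frac{1}{2256}\right) + \frac{11}{1531} = \left(- \frac{12977}{8620}\right) \left(- \frac{1}{2256}\right) + \frac{11}{1531} = \frac{12977}{19446720} + \frac{11}{1531} = \frac{233781707}{29772928320}$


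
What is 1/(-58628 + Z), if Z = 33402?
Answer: -1/25226 ≈ -3.9642e-5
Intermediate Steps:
1/(-58628 + Z) = 1/(-58628 + 33402) = 1/(-25226) = -1/25226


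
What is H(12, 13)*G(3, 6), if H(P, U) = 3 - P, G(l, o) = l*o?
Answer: -162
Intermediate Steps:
H(12, 13)*G(3, 6) = (3 - 1*12)*(3*6) = (3 - 12)*18 = -9*18 = -162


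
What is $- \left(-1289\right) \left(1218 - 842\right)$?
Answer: $484664$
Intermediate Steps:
$- \left(-1289\right) \left(1218 - 842\right) = - \left(-1289\right) 376 = \left(-1\right) \left(-484664\right) = 484664$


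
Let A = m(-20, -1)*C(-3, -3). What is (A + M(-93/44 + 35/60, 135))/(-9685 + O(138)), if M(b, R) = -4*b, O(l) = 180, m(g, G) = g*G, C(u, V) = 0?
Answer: -202/313665 ≈ -0.00064400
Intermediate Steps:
m(g, G) = G*g
A = 0 (A = -1*(-20)*0 = 20*0 = 0)
(A + M(-93/44 + 35/60, 135))/(-9685 + O(138)) = (0 - 4*(-93/44 + 35/60))/(-9685 + 180) = (0 - 4*(-93*1/44 + 35*(1/60)))/(-9505) = (0 - 4*(-93/44 + 7/12))*(-1/9505) = (0 - 4*(-101/66))*(-1/9505) = (0 + 202/33)*(-1/9505) = (202/33)*(-1/9505) = -202/313665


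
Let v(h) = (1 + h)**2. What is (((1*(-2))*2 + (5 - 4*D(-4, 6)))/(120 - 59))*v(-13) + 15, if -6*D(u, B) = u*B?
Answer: -1245/61 ≈ -20.410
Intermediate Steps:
D(u, B) = -B*u/6 (D(u, B) = -u*B/6 = -B*u/6)
(((1*(-2))*2 + (5 - 4*D(-4, 6)))/(120 - 59))*v(-13) + 15 = (((1*(-2))*2 + (5 - (-2)*6*(-4)/3))/(120 - 59))*(1 - 13)**2 + 15 = ((-2*2 + (5 - 4*4))/61)*(-12)**2 + 15 = ((-4 + (5 - 16))*(1/61))*144 + 15 = ((-4 - 11)*(1/61))*144 + 15 = -15*1/61*144 + 15 = -15/61*144 + 15 = -2160/61 + 15 = -1245/61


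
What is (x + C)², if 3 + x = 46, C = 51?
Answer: 8836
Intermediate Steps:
x = 43 (x = -3 + 46 = 43)
(x + C)² = (43 + 51)² = 94² = 8836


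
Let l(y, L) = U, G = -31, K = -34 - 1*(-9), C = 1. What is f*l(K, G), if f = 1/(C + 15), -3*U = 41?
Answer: -41/48 ≈ -0.85417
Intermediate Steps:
U = -41/3 (U = -⅓*41 = -41/3 ≈ -13.667)
K = -25 (K = -34 + 9 = -25)
l(y, L) = -41/3
f = 1/16 (f = 1/(1 + 15) = 1/16 ≈ 0.062500)
f*l(K, G) = (1/16)*(-41/3) = -41/48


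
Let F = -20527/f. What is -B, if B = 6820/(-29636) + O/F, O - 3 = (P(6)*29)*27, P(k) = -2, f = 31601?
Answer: -11803645772/4905953 ≈ -2406.0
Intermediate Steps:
F = -20527/31601 ≈ -0.64957
O = -1563 (O = 3 - 2*29*27 = 3 - 58*27 = 3 - 1566 = -1563)
B = 11803645772/4905953 (B = 6820/(-29636) - 1563/(-20527/31601) = 6820*(-1/29636) - 1563*(-31601/20527) = -55/239 + 49392363/20527 = 11803645772/4905953 ≈ 2406.0)
-B = -1*11803645772/4905953 = -11803645772/4905953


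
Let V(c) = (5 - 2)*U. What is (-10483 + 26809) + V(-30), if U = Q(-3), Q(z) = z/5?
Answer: 81621/5 ≈ 16324.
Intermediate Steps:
Q(z) = z/5 (Q(z) = z*(⅕) = z/5)
U = -⅗ (U = (⅕)*(-3) = -⅗ ≈ -0.60000)
V(c) = -9/5 (V(c) = (5 - 2)*(-⅗) = 3*(-⅗) = -9/5)
(-10483 + 26809) + V(-30) = (-10483 + 26809) - 9/5 = 16326 - 9/5 = 81621/5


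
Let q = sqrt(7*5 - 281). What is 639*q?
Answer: 639*I*sqrt(246) ≈ 10022.0*I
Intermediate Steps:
q = I*sqrt(246) (q = sqrt(35 - 281) = sqrt(-246) = I*sqrt(246) ≈ 15.684*I)
639*q = 639*(I*sqrt(246)) = 639*I*sqrt(246)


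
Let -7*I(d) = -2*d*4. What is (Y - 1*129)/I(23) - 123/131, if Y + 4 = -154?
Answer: -285811/24104 ≈ -11.857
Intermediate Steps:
Y = -158 (Y = -4 - 154 = -158)
I(d) = 8*d/7 (I(d) = -(-2*d)*4/7 = -(-8)*d/7 = 8*d/7)
(Y - 1*129)/I(23) - 123/131 = (-158 - 1*129)/(((8/7)*23)) - 123/131 = (-158 - 129)/(184/7) - 123*1/131 = -287*7/184 - 123/131 = -2009/184 - 123/131 = -285811/24104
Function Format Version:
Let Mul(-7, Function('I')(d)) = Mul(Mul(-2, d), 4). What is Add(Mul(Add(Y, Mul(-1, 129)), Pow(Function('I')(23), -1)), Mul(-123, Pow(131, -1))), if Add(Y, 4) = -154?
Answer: Rational(-285811, 24104) ≈ -11.857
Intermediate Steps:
Y = -158 (Y = Add(-4, -154) = -158)
Function('I')(d) = Mul(Rational(8, 7), d) (Function('I')(d) = Mul(Rational(-1, 7), Mul(Mul(-2, d), 4)) = Mul(Rational(-1, 7), Mul(-8, d)) = Mul(Rational(8, 7), d))
Add(Mul(Add(Y, Mul(-1, 129)), Pow(Function('I')(23), -1)), Mul(-123, Pow(131, -1))) = Add(Mul(Add(-158, Mul(-1, 129)), Pow(Mul(Rational(8, 7), 23), -1)), Mul(-123, Pow(131, -1))) = Add(Mul(Add(-158, -129), Pow(Rational(184, 7), -1)), Mul(-123, Rational(1, 131))) = Add(Mul(-287, Rational(7, 184)), Rational(-123, 131)) = Add(Rational(-2009, 184), Rational(-123, 131)) = Rational(-285811, 24104)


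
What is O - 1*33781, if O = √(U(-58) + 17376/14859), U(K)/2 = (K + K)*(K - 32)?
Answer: -33781 + 4*√32016325731/4953 ≈ -33637.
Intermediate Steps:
U(K) = 4*K*(-32 + K) (U(K) = 2*((K + K)*(K - 32)) = 2*((2*K)*(-32 + K)) = 2*(2*K*(-32 + K)) = 4*K*(-32 + K))
O = 4*√32016325731/4953 (O = √(4*(-58)*(-32 - 58) + 17376/14859) = √(4*(-58)*(-90) + 17376*(1/14859)) = √(20880 + 5792/4953) = √(103424432/4953) = 4*√32016325731/4953 ≈ 144.50)
O - 1*33781 = 4*√32016325731/4953 - 1*33781 = 4*√32016325731/4953 - 33781 = -33781 + 4*√32016325731/4953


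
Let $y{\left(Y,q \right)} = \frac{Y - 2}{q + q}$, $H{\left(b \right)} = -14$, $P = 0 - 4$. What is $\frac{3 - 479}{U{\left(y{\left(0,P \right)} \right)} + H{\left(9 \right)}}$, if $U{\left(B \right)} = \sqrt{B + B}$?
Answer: $\frac{784}{23} + \frac{28 \sqrt{2}}{23} \approx 35.809$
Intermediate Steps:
$P = -4$
$y{\left(Y,q \right)} = \frac{-2 + Y}{2 q}$
$U{\left(B \right)} = \sqrt{2} \sqrt{B}$ ($U{\left(B \right)} = \sqrt{2 B} = \sqrt{2} \sqrt{B}$)
$\frac{3 - 479}{U{\left(y{\left(0,P \right)} \right)} + H{\left(9 \right)}} = \frac{3 - 479}{\sqrt{2} \sqrt{\frac{-2 + 0}{2 \left(-4\right)}} - 14} = - \frac{476}{\sqrt{2} \sqrt{\frac{1}{2} \left(- \frac{1}{4}\right) \left(-2\right)} - 14} = - \frac{476}{\frac{\sqrt{2}}{2} - 14} = - \frac{476}{-14 + \frac{\sqrt{2}}{2}}$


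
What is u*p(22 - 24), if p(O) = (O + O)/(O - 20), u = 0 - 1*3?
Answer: -6/11 ≈ -0.54545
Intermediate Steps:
u = -3 (u = 0 - 3 = -3)
p(O) = 2*O/(-20 + O) (p(O) = (2*O)/(-20 + O) = 2*O/(-20 + O))
u*p(22 - 24) = -6*(22 - 24)/(-20 + (22 - 24)) = -6*(-2)/(-20 - 2) = -6*(-2)/(-22) = -6*(-2)*(-1)/22 = -3*2/11 = -6/11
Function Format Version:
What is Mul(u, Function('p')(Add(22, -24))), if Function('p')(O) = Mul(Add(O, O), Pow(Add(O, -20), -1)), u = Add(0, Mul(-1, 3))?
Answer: Rational(-6, 11) ≈ -0.54545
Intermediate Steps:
u = -3 (u = Add(0, -3) = -3)
Function('p')(O) = Mul(2, O, Pow(Add(-20, O), -1)) (Function('p')(O) = Mul(Mul(2, O), Pow(Add(-20, O), -1)) = Mul(2, O, Pow(Add(-20, O), -1)))
Mul(u, Function('p')(Add(22, -24))) = Mul(-3, Mul(2, Add(22, -24), Pow(Add(-20, Add(22, -24)), -1))) = Mul(-3, Mul(2, -2, Pow(Add(-20, -2), -1))) = Mul(-3, Mul(2, -2, Pow(-22, -1))) = Mul(-3, Mul(2, -2, Rational(-1, 22))) = Mul(-3, Rational(2, 11)) = Rational(-6, 11)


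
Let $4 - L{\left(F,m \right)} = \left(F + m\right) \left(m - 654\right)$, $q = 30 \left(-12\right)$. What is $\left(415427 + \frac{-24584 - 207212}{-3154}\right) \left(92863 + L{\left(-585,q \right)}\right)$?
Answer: $- \frac{567024153277551}{1577} \approx -3.5956 \cdot 10^{11}$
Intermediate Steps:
$q = -360$
$L{\left(F,m \right)} = 4 - \left(-654 + m\right) \left(F + m\right)$ ($L{\left(F,m \right)} = 4 - \left(F + m\right) \left(m - 654\right) = 4 - \left(F + m\right) \left(-654 + m\right) = 4 - \left(-654 + m\right) \left(F + m\right)$)
$\left(415427 + \frac{-24584 - 207212}{-3154}\right) \left(92863 + L{\left(-585,q \right)}\right) = \left(415427 + \frac{-24584 - 207212}{-3154}\right) \left(92863 + \left(4 - \left(-360\right)^{2} + 654 \left(-585\right) + 654 \left(-360\right) - \left(-585\right) \left(-360\right)\right)\right) = \left(415427 + \left(-24584 - 207212\right) \left(- \frac{1}{3154}\right)\right) \left(92863 - 958226\right) = \left(415427 - - \frac{115898}{1577}\right) \left(92863 - 958226\right) = \left(415427 + \frac{115898}{1577}\right) \left(92863 - 958226\right) = \frac{655244277}{1577} \left(-865363\right) = - \frac{567024153277551}{1577}$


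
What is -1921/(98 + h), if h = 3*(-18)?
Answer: -1921/44 ≈ -43.659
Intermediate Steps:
h = -54
-1921/(98 + h) = -1921/(98 - 54) = -1921/44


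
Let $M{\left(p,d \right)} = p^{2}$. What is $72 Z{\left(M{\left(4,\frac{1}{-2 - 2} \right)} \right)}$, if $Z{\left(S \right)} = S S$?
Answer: $18432$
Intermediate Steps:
$Z{\left(S \right)} = S^{2}$
$72 Z{\left(M{\left(4,\frac{1}{-2 - 2} \right)} \right)} = 72 \left(4^{2}\right)^{2} = 72 \cdot 16^{2} = 72 \cdot 256 = 18432$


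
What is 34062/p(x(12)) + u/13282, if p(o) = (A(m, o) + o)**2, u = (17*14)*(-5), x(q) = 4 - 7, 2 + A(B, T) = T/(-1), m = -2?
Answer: 113101681/13282 ≈ 8515.4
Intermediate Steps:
A(B, T) = -2 - T (A(B, T) = -2 + T/(-1) = -2 + T*(-1) = -2 - T)
x(q) = -3
u = -1190 (u = 238*(-5) = -1190)
p(o) = 4 (p(o) = ((-2 - o) + o)**2 = (-2)**2 = 4)
34062/p(x(12)) + u/13282 = 34062/4 - 1190/13282 = 34062*(1/4) - 1190*1/13282 = 17031/2 - 595/6641 = 113101681/13282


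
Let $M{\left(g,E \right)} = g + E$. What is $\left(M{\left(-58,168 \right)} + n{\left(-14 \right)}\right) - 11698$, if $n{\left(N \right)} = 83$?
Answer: $-11505$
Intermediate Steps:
$M{\left(g,E \right)} = E + g$
$\left(M{\left(-58,168 \right)} + n{\left(-14 \right)}\right) - 11698 = \left(\left(168 - 58\right) + 83\right) - 11698 = \left(110 + 83\right) - 11698 = 193 - 11698 = -11505$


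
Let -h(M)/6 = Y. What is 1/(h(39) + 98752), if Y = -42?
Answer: 1/99004 ≈ 1.0101e-5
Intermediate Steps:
h(M) = 252 (h(M) = -6*(-42) = 252)
1/(h(39) + 98752) = 1/(252 + 98752) = 1/99004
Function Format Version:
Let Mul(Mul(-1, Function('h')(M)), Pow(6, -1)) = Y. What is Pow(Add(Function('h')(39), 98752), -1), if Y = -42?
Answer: Rational(1, 99004) ≈ 1.0101e-5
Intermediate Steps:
Function('h')(M) = 252 (Function('h')(M) = Mul(-6, -42) = 252)
Pow(Add(Function('h')(39), 98752), -1) = Pow(Add(252, 98752), -1) = Pow(99004, -1) = Rational(1, 99004)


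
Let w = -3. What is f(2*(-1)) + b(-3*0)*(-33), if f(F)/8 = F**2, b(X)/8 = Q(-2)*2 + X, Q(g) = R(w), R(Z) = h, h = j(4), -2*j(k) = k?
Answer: 1088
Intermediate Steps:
j(k) = -k/2
h = -2 (h = -1/2*4 = -2)
R(Z) = -2
Q(g) = -2
b(X) = -32 + 8*X (b(X) = 8*(-2*2 + X) = 8*(-4 + X) = -32 + 8*X)
f(F) = 8*F**2
f(2*(-1)) + b(-3*0)*(-33) = 8*(2*(-1))**2 + (-32 + 8*(-3*0))*(-33) = 8*(-2)**2 + (-32 + 8*0)*(-33) = 8*4 + (-32 + 0)*(-33) = 32 - 32*(-33) = 32 + 1056 = 1088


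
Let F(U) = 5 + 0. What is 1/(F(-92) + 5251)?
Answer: 1/5256 ≈ 0.00019026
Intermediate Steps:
F(U) = 5
1/(F(-92) + 5251) = 1/(5 + 5251) = 1/5256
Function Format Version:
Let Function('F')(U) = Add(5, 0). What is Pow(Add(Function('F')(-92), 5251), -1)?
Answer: Rational(1, 5256) ≈ 0.00019026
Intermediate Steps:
Function('F')(U) = 5
Pow(Add(Function('F')(-92), 5251), -1) = Pow(Add(5, 5251), -1) = Pow(5256, -1) = Rational(1, 5256)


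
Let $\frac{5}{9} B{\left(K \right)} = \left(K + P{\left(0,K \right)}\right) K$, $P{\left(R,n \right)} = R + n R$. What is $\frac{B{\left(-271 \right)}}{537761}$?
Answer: $\frac{660969}{2688805} \approx 0.24582$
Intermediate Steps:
$P{\left(R,n \right)} = R + R n$
$B{\left(K \right)} = \frac{9 K^{2}}{5}$ ($B{\left(K \right)} = \frac{9 \left(K + 0 \left(1 + K\right)\right) K}{5} = \frac{9 \left(K + 0\right) K}{5} = \frac{9 K K}{5} = \frac{9 K^{2}}{5}$)
$\frac{B{\left(-271 \right)}}{537761} = \frac{\frac{9}{5} \left(-271\right)^{2}}{537761} = \frac{9}{5} \cdot 73441 \cdot \frac{1}{537761} = \frac{660969}{5} \cdot \frac{1}{537761} = \frac{660969}{2688805}$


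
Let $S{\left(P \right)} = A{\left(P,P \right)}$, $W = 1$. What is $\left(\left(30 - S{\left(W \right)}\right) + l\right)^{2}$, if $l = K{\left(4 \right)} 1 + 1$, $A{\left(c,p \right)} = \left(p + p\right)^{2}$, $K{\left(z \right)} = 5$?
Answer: $1024$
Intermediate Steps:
$A{\left(c,p \right)} = 4 p^{2}$ ($A{\left(c,p \right)} = \left(2 p\right)^{2} = 4 p^{2}$)
$l = 6$ ($l = 5 \cdot 1 + 1 = 5 + 1 = 6$)
$S{\left(P \right)} = 4 P^{2}$
$\left(\left(30 - S{\left(W \right)}\right) + l\right)^{2} = \left(\left(30 - 4 \cdot 1^{2}\right) + 6\right)^{2} = \left(\left(30 - 4 \cdot 1\right) + 6\right)^{2} = \left(\left(30 - 4\right) + 6\right)^{2} = \left(26 + 6\right)^{2} = 32^{2} = 1024$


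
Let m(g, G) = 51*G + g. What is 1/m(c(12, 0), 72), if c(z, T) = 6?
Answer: 1/3678 ≈ 0.00027189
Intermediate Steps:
m(g, G) = g + 51*G
1/m(c(12, 0), 72) = 1/(6 + 51*72) = 1/(6 + 3672) = 1/3678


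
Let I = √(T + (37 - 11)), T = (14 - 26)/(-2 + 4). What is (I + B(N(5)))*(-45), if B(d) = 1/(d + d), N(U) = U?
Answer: -9/2 - 90*√5 ≈ -205.75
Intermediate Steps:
B(d) = 1/(2*d)
T = -6 (T = -12/2 = -12*½ = -6)
I = 2*√5 (I = √(-6 + (37 - 11)) = √(-6 + 26) = √20 = 2*√5 ≈ 4.4721)
(I + B(N(5)))*(-45) = (2*√5 + (½)/5)*(-45) = (2*√5 + (½)*(⅕))*(-45) = (2*√5 + ⅒)*(-45) = (⅒ + 2*√5)*(-45) = -9/2 - 90*√5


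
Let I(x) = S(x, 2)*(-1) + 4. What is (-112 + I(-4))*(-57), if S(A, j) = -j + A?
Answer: 5814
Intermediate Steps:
S(A, j) = A - j
I(x) = 6 - x (I(x) = (x - 1*2)*(-1) + 4 = (x - 2)*(-1) + 4 = (-2 + x)*(-1) + 4 = (2 - x) + 4 = 6 - x)
(-112 + I(-4))*(-57) = (-112 + (6 - 1*(-4)))*(-57) = (-112 + (6 + 4))*(-57) = (-112 + 10)*(-57) = -102*(-57) = 5814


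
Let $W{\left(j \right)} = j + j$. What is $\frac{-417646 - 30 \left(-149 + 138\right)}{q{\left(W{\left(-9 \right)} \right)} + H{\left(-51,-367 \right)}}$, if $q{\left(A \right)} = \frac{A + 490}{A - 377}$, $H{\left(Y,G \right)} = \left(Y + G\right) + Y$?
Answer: $\frac{164839820}{185727} \approx 887.54$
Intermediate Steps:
$H{\left(Y,G \right)} = G + 2 Y$ ($H{\left(Y,G \right)} = \left(G + Y\right) + Y = G + 2 Y$)
$W{\left(j \right)} = 2 j$
$q{\left(A \right)} = \frac{490 + A}{-377 + A}$
$\frac{-417646 - 30 \left(-149 + 138\right)}{q{\left(W{\left(-9 \right)} \right)} + H{\left(-51,-367 \right)}} = \frac{-417646 - 30 \left(-149 + 138\right)}{\frac{490 + 2 \left(-9\right)}{-377 + 2 \left(-9\right)} + \left(-367 + 2 \left(-51\right)\right)} = \frac{-417646 - -330}{\frac{490 - 18}{-377 - 18} - 469} = \frac{-417646 + 330}{\frac{1}{-395} \cdot 472 - 469} = - \frac{417316}{\left(- \frac{1}{395}\right) 472 - 469} = - \frac{417316}{- \frac{472}{395} - 469} = - \frac{417316}{- \frac{185727}{395}} = \left(-417316\right) \left(- \frac{395}{185727}\right) = \frac{164839820}{185727}$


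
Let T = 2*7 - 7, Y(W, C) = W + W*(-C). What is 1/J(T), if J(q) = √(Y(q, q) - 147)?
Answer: -I*√21/63 ≈ -0.072739*I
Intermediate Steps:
Y(W, C) = W - C*W
T = 7 (T = 14 - 7 = 7)
J(q) = √(-147 + q*(1 - q)) (J(q) = √(q*(1 - q) - 147) = √(-147 + q*(1 - q)))
1/J(T) = 1/(√(-147 + 7 - 1*7²)) = 1/(√(-147 + 7 - 1*49)) = 1/(√(-147 + 7 - 49)) = 1/(√(-189)) = 1/(3*I*√21) = -I*√21/63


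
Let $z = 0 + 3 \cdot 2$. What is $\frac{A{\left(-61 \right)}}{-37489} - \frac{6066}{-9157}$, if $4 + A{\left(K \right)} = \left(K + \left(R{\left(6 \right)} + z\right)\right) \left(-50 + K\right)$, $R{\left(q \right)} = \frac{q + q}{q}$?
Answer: $\frac{173574271}{343286773} \approx 0.50562$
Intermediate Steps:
$R{\left(q \right)} = 2$ ($R{\left(q \right)} = \frac{2 q}{q} = 2$)
$z = 6$ ($z = 0 + 6 = 6$)
$A{\left(K \right)} = -4 + \left(-50 + K\right) \left(8 + K\right)$ ($A{\left(K \right)} = -4 + \left(K + \left(2 + 6\right)\right) \left(-50 + K\right) = -4 + \left(K + 8\right) \left(-50 + K\right) = -4 + \left(8 + K\right) \left(-50 + K\right) = -4 + \left(-50 + K\right) \left(8 + K\right)$)
$\frac{A{\left(-61 \right)}}{-37489} - \frac{6066}{-9157} = \frac{-404 + \left(-61\right)^{2} - -2562}{-37489} - \frac{6066}{-9157} = \left(-404 + 3721 + 2562\right) \left(- \frac{1}{37489}\right) - - \frac{6066}{9157} = 5879 \left(- \frac{1}{37489}\right) + \frac{6066}{9157} = - \frac{5879}{37489} + \frac{6066}{9157} = \frac{173574271}{343286773}$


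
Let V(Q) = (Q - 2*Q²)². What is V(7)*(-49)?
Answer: -405769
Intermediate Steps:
V(7)*(-49) = (7²*(-1 + 2*7)²)*(-49) = (49*(-1 + 14)²)*(-49) = (49*13²)*(-49) = (49*169)*(-49) = 8281*(-49) = -405769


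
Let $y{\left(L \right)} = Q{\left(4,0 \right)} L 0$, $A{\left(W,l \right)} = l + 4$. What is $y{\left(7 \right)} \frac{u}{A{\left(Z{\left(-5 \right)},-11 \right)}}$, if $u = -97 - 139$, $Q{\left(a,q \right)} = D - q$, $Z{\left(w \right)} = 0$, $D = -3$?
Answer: $0$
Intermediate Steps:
$Q{\left(a,q \right)} = -3 - q$
$A{\left(W,l \right)} = 4 + l$
$y{\left(L \right)} = 0$ ($y{\left(L \right)} = \left(-3 - 0\right) L 0 = \left(-3 + 0\right) L 0 = - 3 L 0 = 0$)
$u = -236$ ($u = -97 - 139 = -236$)
$y{\left(7 \right)} \frac{u}{A{\left(Z{\left(-5 \right)},-11 \right)}} = 0 \left(- \frac{236}{4 - 11}\right) = 0 \left(- \frac{236}{-7}\right) = 0 \left(\left(-236\right) \left(- \frac{1}{7}\right)\right) = 0 \cdot \frac{236}{7} = 0$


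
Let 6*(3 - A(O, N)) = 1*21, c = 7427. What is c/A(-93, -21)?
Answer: -14854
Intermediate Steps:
A(O, N) = -1/2 (A(O, N) = 3 - 21/6 = 3 - 1/6*21 = 3 - 7/2 = -1/2)
c/A(-93, -21) = 7427/(-1/2) = 7427*(-2) = -14854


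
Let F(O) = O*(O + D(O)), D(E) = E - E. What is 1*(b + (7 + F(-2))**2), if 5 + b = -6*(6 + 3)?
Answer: 62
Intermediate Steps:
D(E) = 0
b = -59 (b = -5 - 6*(6 + 3) = -5 - 6*9 = -5 - 54 = -59)
F(O) = O**2 (F(O) = O*(O + 0) = O*O = O**2)
1*(b + (7 + F(-2))**2) = 1*(-59 + (7 + (-2)**2)**2) = 1*(-59 + (7 + 4)**2) = 1*(-59 + 11**2) = 1*(-59 + 121) = 1*62 = 62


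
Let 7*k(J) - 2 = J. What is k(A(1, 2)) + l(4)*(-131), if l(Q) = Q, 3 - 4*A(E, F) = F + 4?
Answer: -14667/28 ≈ -523.82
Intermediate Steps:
A(E, F) = -1/4 - F/4 (A(E, F) = 3/4 - (F + 4)/4 = 3/4 - (4 + F)/4 = 3/4 + (-1 - F/4) = -1/4 - F/4)
k(J) = 2/7 + J/7
k(A(1, 2)) + l(4)*(-131) = (2/7 + (-1/4 - 1/4*2)/7) + 4*(-131) = (2/7 + (-1/4 - 1/2)/7) - 524 = (2/7 + (1/7)*(-3/4)) - 524 = (2/7 - 3/28) - 524 = 5/28 - 524 = -14667/28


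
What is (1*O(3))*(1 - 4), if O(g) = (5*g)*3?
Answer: -135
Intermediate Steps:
O(g) = 15*g
(1*O(3))*(1 - 4) = (1*(15*3))*(1 - 4) = (1*45)*(-3) = 45*(-3) = -135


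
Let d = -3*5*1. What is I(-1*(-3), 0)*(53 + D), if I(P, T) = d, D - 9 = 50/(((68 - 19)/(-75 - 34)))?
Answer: 36180/49 ≈ 738.37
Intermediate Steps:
D = -5009/49 (D = 9 + 50/(((68 - 19)/(-75 - 34))) = 9 + 50/((49/(-109))) = 9 + 50/((49*(-1/109))) = 9 + 50/(-49/109) = 9 + 50*(-109/49) = 9 - 5450/49 = -5009/49 ≈ -102.22)
d = -15 (d = -15*1 = -15)
I(P, T) = -15
I(-1*(-3), 0)*(53 + D) = -15*(53 - 5009/49) = -15*(-2412/49) = 36180/49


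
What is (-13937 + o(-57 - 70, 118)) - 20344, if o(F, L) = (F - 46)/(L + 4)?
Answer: -4182455/122 ≈ -34282.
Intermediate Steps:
o(F, L) = (-46 + F)/(4 + L)
(-13937 + o(-57 - 70, 118)) - 20344 = (-13937 + (-46 + (-57 - 70))/(4 + 118)) - 20344 = (-13937 + (-46 - 127)/122) - 20344 = (-13937 + (1/122)*(-173)) - 20344 = (-13937 - 173/122) - 20344 = -1700487/122 - 20344 = -4182455/122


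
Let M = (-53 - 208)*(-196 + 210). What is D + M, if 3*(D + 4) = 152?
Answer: -10822/3 ≈ -3607.3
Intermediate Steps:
D = 140/3 (D = -4 + (⅓)*152 = -4 + 152/3 = 140/3 ≈ 46.667)
M = -3654 (M = -261*14 = -3654)
D + M = 140/3 - 3654 = -10822/3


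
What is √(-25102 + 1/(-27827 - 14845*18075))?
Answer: I*√4148092507295381449/12854940 ≈ 158.44*I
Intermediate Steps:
√(-25102 + 1/(-27827 - 14845*18075)) = √(-25102 + (1/18075)/(-42672)) = √(-25102 - 1/42672*1/18075) = √(-25102 - 1/771296400) = √(-19361082232801/771296400) = I*√4148092507295381449/12854940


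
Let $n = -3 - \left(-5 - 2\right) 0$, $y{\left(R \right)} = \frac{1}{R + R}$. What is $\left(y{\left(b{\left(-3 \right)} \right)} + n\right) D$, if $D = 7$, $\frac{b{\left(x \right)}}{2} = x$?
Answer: $- \frac{259}{12} \approx -21.583$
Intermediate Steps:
$b{\left(x \right)} = 2 x$
$y{\left(R \right)} = \frac{1}{2 R}$
$n = -3$ ($n = -3 - \left(-7\right) 0 = -3 - 0 = -3 + 0 = -3$)
$\left(y{\left(b{\left(-3 \right)} \right)} + n\right) D = \left(\frac{1}{2 \cdot 2 \left(-3\right)} - 3\right) 7 = \left(\frac{1}{2 \left(-6\right)} - 3\right) 7 = \left(\frac{1}{2} \left(- \frac{1}{6}\right) - 3\right) 7 = \left(- \frac{1}{12} - 3\right) 7 = \left(- \frac{37}{12}\right) 7 = - \frac{259}{12}$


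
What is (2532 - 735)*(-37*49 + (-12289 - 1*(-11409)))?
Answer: -4839321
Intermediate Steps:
(2532 - 735)*(-37*49 + (-12289 - 1*(-11409))) = 1797*(-1813 + (-12289 + 11409)) = 1797*(-1813 - 880) = 1797*(-2693) = -4839321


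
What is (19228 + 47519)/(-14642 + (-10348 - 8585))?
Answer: -66747/33575 ≈ -1.9880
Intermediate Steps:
(19228 + 47519)/(-14642 + (-10348 - 8585)) = 66747/(-14642 - 18933) = 66747/(-33575) = 66747*(-1/33575) = -66747/33575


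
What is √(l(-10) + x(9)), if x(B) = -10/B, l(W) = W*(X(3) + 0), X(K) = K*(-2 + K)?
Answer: 2*I*√70/3 ≈ 5.5777*I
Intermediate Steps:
l(W) = 3*W (l(W) = W*(3*(-2 + 3) + 0) = W*(3*1 + 0) = W*(3 + 0) = W*3 = 3*W)
√(l(-10) + x(9)) = √(3*(-10) - 10/9) = √(-30 - 10*⅑) = √(-30 - 10/9) = √(-280/9) = 2*I*√70/3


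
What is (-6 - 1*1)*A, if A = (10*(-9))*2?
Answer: 1260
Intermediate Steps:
A = -180 (A = -90*2 = -180)
(-6 - 1*1)*A = (-6 - 1*1)*(-180) = (-6 - 1)*(-180) = -7*(-180) = 1260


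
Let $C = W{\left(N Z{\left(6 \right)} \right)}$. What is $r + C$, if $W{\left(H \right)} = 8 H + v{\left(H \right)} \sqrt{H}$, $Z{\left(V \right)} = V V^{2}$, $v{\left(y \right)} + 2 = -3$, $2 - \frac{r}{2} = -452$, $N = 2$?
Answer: $4364 - 60 \sqrt{3} \approx 4260.1$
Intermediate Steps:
$r = 908$ ($r = 4 - -904 = 4 + 904 = 908$)
$v{\left(y \right)} = -5$ ($v{\left(y \right)} = -2 - 3 = -5$)
$Z{\left(V \right)} = V^{3}$
$W{\left(H \right)} = - 5 \sqrt{H} + 8 H$ ($W{\left(H \right)} = 8 H - 5 \sqrt{H} = - 5 \sqrt{H} + 8 H$)
$C = 3456 - 60 \sqrt{3}$ ($C = - 5 \sqrt{2 \cdot 6^{3}} + 8 \cdot 2 \cdot 6^{3} = - 5 \sqrt{2 \cdot 216} + 8 \cdot 2 \cdot 216 = - 5 \sqrt{432} + 8 \cdot 432 = - 5 \cdot 12 \sqrt{3} + 3456 = - 60 \sqrt{3} + 3456 = 3456 - 60 \sqrt{3} \approx 3352.1$)
$r + C = 908 + \left(3456 - 60 \sqrt{3}\right) = 4364 - 60 \sqrt{3}$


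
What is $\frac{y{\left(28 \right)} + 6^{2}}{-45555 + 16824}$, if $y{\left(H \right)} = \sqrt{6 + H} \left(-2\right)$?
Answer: $- \frac{12}{9577} + \frac{2 \sqrt{34}}{28731} \approx -0.0008471$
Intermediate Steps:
$y{\left(H \right)} = - 2 \sqrt{6 + H}$
$\frac{y{\left(28 \right)} + 6^{2}}{-45555 + 16824} = \frac{- 2 \sqrt{6 + 28} + 6^{2}}{-45555 + 16824} = \frac{- 2 \sqrt{34} + 36}{-28731} = \left(36 - 2 \sqrt{34}\right) \left(- \frac{1}{28731}\right) = - \frac{12}{9577} + \frac{2 \sqrt{34}}{28731}$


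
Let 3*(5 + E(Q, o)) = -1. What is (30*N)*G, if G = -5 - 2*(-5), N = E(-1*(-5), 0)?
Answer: -800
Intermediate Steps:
E(Q, o) = -16/3 (E(Q, o) = -5 + (1/3)*(-1) = -5 - 1/3 = -16/3)
N = -16/3 ≈ -5.3333
G = 5 (G = -5 + 10 = 5)
(30*N)*G = (30*(-16/3))*5 = -160*5 = -800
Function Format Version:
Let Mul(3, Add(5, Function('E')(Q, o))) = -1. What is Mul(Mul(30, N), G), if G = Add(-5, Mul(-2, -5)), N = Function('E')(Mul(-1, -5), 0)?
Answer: -800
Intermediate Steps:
Function('E')(Q, o) = Rational(-16, 3) (Function('E')(Q, o) = Add(-5, Mul(Rational(1, 3), -1)) = Add(-5, Rational(-1, 3)) = Rational(-16, 3))
N = Rational(-16, 3) ≈ -5.3333
G = 5 (G = Add(-5, 10) = 5)
Mul(Mul(30, N), G) = Mul(Mul(30, Rational(-16, 3)), 5) = Mul(-160, 5) = -800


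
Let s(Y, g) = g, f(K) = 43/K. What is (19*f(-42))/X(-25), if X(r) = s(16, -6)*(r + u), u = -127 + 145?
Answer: -817/1764 ≈ -0.46315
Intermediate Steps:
u = 18
X(r) = -108 - 6*r (X(r) = -6*(r + 18) = -6*(18 + r) = -108 - 6*r)
(19*f(-42))/X(-25) = (19*(43/(-42)))/(-108 - 6*(-25)) = (19*(43*(-1/42)))/(-108 + 150) = (19*(-43/42))/42 = -817/42*1/42 = -817/1764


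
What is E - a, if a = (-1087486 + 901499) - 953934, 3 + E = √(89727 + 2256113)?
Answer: 1139918 + 4*√146615 ≈ 1.1415e+6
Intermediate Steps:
E = -3 + 4*√146615 (E = -3 + √(89727 + 2256113) = -3 + √2345840 = -3 + 4*√146615 ≈ 1528.6)
a = -1139921 (a = -185987 - 953934 = -1139921)
E - a = (-3 + 4*√146615) - 1*(-1139921) = (-3 + 4*√146615) + 1139921 = 1139918 + 4*√146615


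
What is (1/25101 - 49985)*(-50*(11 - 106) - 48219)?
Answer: 54539401675996/25101 ≈ 2.1728e+9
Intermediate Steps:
(1/25101 - 49985)*(-50*(11 - 106) - 48219) = (1/25101 - 49985)*(-50*(-95) - 48219) = -1254673484*(4750 - 48219)/25101 = -1254673484/25101*(-43469) = 54539401675996/25101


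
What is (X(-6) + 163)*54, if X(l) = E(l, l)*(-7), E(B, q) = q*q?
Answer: -4806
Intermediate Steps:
E(B, q) = q²
X(l) = -7*l² (X(l) = l²*(-7) = -7*l²)
(X(-6) + 163)*54 = (-7*(-6)² + 163)*54 = (-7*36 + 163)*54 = (-252 + 163)*54 = -89*54 = -4806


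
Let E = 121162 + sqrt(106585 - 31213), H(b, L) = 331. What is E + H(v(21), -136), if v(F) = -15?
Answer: 121493 + 2*sqrt(18843) ≈ 1.2177e+5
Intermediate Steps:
E = 121162 + 2*sqrt(18843) (E = 121162 + sqrt(75372) = 121162 + 2*sqrt(18843) ≈ 1.2144e+5)
E + H(v(21), -136) = (121162 + 2*sqrt(18843)) + 331 = 121493 + 2*sqrt(18843)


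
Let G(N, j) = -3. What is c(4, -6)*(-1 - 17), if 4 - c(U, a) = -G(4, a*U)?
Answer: -18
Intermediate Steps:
c(U, a) = 1 (c(U, a) = 4 - (-1)*(-3) = 4 - 1*3 = 4 - 3 = 1)
c(4, -6)*(-1 - 17) = 1*(-1 - 17) = 1*(-18) = -18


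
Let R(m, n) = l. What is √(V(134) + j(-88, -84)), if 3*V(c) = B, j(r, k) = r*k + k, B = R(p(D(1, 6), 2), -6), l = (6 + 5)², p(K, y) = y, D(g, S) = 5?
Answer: √66135/3 ≈ 85.722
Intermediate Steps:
l = 121 (l = 11² = 121)
R(m, n) = 121
B = 121
j(r, k) = k + k*r (j(r, k) = k*r + k = k + k*r)
V(c) = 121/3 (V(c) = (⅓)*121 = 121/3)
√(V(134) + j(-88, -84)) = √(121/3 - 84*(1 - 88)) = √(121/3 - 84*(-87)) = √(121/3 + 7308) = √(22045/3) = √66135/3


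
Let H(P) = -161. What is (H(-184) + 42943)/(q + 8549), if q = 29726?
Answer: 42782/38275 ≈ 1.1178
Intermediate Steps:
(H(-184) + 42943)/(q + 8549) = (-161 + 42943)/(29726 + 8549) = 42782/38275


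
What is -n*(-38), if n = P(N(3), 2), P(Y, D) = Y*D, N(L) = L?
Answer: 228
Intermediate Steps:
P(Y, D) = D*Y
n = 6 (n = 2*3 = 6)
-n*(-38) = -1*6*(-38) = -6*(-38) = 228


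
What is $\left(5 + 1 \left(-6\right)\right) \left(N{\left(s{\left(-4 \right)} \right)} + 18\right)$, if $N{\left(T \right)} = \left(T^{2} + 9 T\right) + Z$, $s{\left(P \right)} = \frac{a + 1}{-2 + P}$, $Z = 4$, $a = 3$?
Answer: $- \frac{148}{9} \approx -16.444$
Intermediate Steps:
$s{\left(P \right)} = \frac{4}{-2 + P}$ ($s{\left(P \right)} = \frac{3 + 1}{-2 + P} = \frac{4}{-2 + P}$)
$N{\left(T \right)} = 4 + T^{2} + 9 T$ ($N{\left(T \right)} = \left(T^{2} + 9 T\right) + 4 = 4 + T^{2} + 9 T$)
$\left(5 + 1 \left(-6\right)\right) \left(N{\left(s{\left(-4 \right)} \right)} + 18\right) = \left(5 + 1 \left(-6\right)\right) \left(\left(4 + \left(\frac{4}{-2 - 4}\right)^{2} + 9 \frac{4}{-2 - 4}\right) + 18\right) = \left(5 - 6\right) \left(\left(4 + \left(\frac{4}{-6}\right)^{2} + 9 \frac{4}{-6}\right) + 18\right) = - (\left(4 + \left(4 \left(- \frac{1}{6}\right)\right)^{2} + 9 \cdot 4 \left(- \frac{1}{6}\right)\right) + 18) = - (\left(4 + \left(- \frac{2}{3}\right)^{2} + 9 \left(- \frac{2}{3}\right)\right) + 18) = - (\left(4 + \frac{4}{9} - 6\right) + 18) = - (- \frac{14}{9} + 18) = \left(-1\right) \frac{148}{9} = - \frac{148}{9}$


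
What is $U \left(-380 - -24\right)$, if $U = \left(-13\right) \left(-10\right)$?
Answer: $-46280$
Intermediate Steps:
$U = 130$
$U \left(-380 - -24\right) = 130 \left(-380 - -24\right) = 130 \left(-380 + \left(-170 + 194\right)\right) = 130 \left(-380 + 24\right) = 130 \left(-356\right) = -46280$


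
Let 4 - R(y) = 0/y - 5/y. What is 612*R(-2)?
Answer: 918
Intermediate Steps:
R(y) = 4 + 5/y (R(y) = 4 - (0/y - 5/y) = 4 - (0 - 5/y) = 4 - (-5)/y = 4 + 5/y)
612*R(-2) = 612*(4 + 5/(-2)) = 612*(4 + 5*(-1/2)) = 612*(4 - 5/2) = 612*(3/2) = 918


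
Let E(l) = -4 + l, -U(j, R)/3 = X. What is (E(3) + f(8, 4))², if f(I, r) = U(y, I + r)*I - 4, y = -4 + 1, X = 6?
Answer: 22201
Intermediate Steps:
y = -3
U(j, R) = -18 (U(j, R) = -3*6 = -18)
f(I, r) = -4 - 18*I (f(I, r) = -18*I - 4 = -4 - 18*I)
(E(3) + f(8, 4))² = ((-4 + 3) + (-4 - 18*8))² = (-1 + (-4 - 144))² = (-1 - 148)² = (-149)² = 22201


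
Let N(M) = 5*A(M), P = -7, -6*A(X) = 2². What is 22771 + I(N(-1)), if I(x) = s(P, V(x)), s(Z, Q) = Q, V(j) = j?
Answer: 68303/3 ≈ 22768.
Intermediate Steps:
A(X) = -⅔ (A(X) = -⅙*2² = -⅙*4 = -⅔)
N(M) = -10/3 (N(M) = 5*(-⅔) = -10/3)
I(x) = x
22771 + I(N(-1)) = 22771 - 10/3 = 68303/3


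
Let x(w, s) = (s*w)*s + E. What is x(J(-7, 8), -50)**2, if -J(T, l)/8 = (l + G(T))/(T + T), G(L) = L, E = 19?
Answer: 102677689/49 ≈ 2.0955e+6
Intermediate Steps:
J(T, l) = -4*(T + l)/T (J(T, l) = -8*(l + T)/(T + T) = -8*(T + l)/(2*T) = -8*(T + l)*1/(2*T) = -4*(T + l)/T)
x(w, s) = 19 + w*s**2 (x(w, s) = (s*w)*s + 19 = w*s**2 + 19 = 19 + w*s**2)
x(J(-7, 8), -50)**2 = (19 + (-4 - 4*8/(-7))*(-50)**2)**2 = (19 + (-4 - 4*8*(-1/7))*2500)**2 = (19 + (-4 + 32/7)*2500)**2 = (19 + (4/7)*2500)**2 = (19 + 10000/7)**2 = (10133/7)**2 = 102677689/49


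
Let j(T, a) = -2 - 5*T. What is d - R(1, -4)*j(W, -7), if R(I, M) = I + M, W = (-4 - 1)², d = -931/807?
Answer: -308398/807 ≈ -382.15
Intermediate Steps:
d = -931/807 (d = -931*1/807 = -931/807 ≈ -1.1537)
W = 25 (W = (-5)² = 25)
d - R(1, -4)*j(W, -7) = -931/807 - (1 - 4)*(-2 - 5*25) = -931/807 - (-3)*(-2 - 125) = -931/807 - (-3)*(-127) = -931/807 - 1*381 = -931/807 - 381 = -308398/807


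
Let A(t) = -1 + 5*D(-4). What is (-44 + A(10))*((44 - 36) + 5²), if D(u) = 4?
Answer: -825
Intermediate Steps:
A(t) = 19 (A(t) = -1 + 5*4 = -1 + 20 = 19)
(-44 + A(10))*((44 - 36) + 5²) = (-44 + 19)*((44 - 36) + 5²) = -25*(8 + 25) = -25*33 = -825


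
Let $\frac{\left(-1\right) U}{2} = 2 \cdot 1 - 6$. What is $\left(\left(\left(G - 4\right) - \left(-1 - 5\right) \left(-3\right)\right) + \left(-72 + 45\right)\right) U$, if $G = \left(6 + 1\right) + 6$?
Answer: $-288$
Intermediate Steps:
$G = 13$ ($G = 7 + 6 = 13$)
$U = 8$ ($U = - 2 \left(2 \cdot 1 - 6\right) = - 2 \left(2 - 6\right) = \left(-2\right) \left(-4\right) = 8$)
$\left(\left(\left(G - 4\right) - \left(-1 - 5\right) \left(-3\right)\right) + \left(-72 + 45\right)\right) U = \left(\left(\left(13 - 4\right) - \left(-1 - 5\right) \left(-3\right)\right) + \left(-72 + 45\right)\right) 8 = \left(\left(\left(13 - 4\right) - \left(-6\right) \left(-3\right)\right) - 27\right) 8 = \left(\left(9 - 18\right) - 27\right) 8 = \left(-9 - 27\right) 8 = \left(-36\right) 8 = -288$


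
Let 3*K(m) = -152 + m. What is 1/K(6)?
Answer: -3/146 ≈ -0.020548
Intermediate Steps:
K(m) = -152/3 + m/3 (K(m) = (-152 + m)/3 = -152/3 + m/3)
1/K(6) = 1/(-152/3 + (1/3)*6) = 1/(-152/3 + 2) = 1/(-146/3) = -3/146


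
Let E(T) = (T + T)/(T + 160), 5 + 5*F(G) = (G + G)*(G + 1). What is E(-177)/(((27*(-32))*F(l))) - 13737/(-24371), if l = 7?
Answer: 3591025387/6383642256 ≈ 0.56254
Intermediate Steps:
F(G) = -1 + 2*G*(1 + G)/5 (F(G) = -1 + ((G + G)*(G + 1))/5 = -1 + ((2*G)*(1 + G))/5 = -1 + (2*G*(1 + G))/5 = -1 + 2*G*(1 + G)/5)
E(T) = 2*T/(160 + T) (E(T) = (2*T)/(160 + T) = 2*T/(160 + T))
E(-177)/(((27*(-32))*F(l))) - 13737/(-24371) = (2*(-177)/(160 - 177))/(((27*(-32))*(-1 + (⅖)*7 + (⅖)*7²))) - 13737/(-24371) = (2*(-177)/(-17))/((-864*(-1 + 14/5 + (⅖)*49))) - 13737*(-1/24371) = (2*(-177)*(-1/17))/((-864*(-1 + 14/5 + 98/5))) + 13737/24371 = 354/(17*((-864*107/5))) + 13737/24371 = 354/(17*(-92448/5)) + 13737/24371 = (354/17)*(-5/92448) + 13737/24371 = -295/261936 + 13737/24371 = 3591025387/6383642256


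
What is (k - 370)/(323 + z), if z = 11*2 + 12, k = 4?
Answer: -122/119 ≈ -1.0252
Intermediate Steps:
z = 34 (z = 22 + 12 = 34)
(k - 370)/(323 + z) = (4 - 370)/(323 + 34) = -366/357 = -366*1/357 = -122/119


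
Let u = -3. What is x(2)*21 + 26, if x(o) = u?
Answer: -37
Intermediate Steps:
x(o) = -3
x(2)*21 + 26 = -3*21 + 26 = -63 + 26 = -37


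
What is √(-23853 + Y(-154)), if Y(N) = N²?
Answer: I*√137 ≈ 11.705*I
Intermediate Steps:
√(-23853 + Y(-154)) = √(-23853 + (-154)²) = √(-23853 + 23716) = √(-137) = I*√137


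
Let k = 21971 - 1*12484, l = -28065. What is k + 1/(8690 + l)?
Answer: 183810624/19375 ≈ 9487.0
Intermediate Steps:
k = 9487 (k = 21971 - 12484 = 9487)
k + 1/(8690 + l) = 9487 + 1/(8690 - 28065) = 9487 + 1/(-19375) = 9487 - 1/19375 = 183810624/19375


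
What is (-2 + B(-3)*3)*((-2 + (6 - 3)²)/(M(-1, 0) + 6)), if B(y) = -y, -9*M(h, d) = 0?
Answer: 49/6 ≈ 8.1667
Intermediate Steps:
M(h, d) = 0 (M(h, d) = -⅑*0 = 0)
(-2 + B(-3)*3)*((-2 + (6 - 3)²)/(M(-1, 0) + 6)) = (-2 - 1*(-3)*3)*((-2 + (6 - 3)²)/(0 + 6)) = (-2 + 3*3)*((-2 + 3²)/6) = (-2 + 9)*((-2 + 9)*(⅙)) = 7*(7*(⅙)) = 7*(7/6) = 49/6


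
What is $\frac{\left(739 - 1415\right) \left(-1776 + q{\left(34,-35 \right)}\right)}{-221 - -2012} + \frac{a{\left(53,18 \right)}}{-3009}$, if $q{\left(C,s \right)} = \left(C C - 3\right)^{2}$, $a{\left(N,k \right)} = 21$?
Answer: $- \frac{900172360261}{1796373} \approx -5.0111 \cdot 10^{5}$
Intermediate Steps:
$q{\left(C,s \right)} = \left(-3 + C^{2}\right)^{2}$ ($q{\left(C,s \right)} = \left(C^{2} - 3\right)^{2} = \left(-3 + C^{2}\right)^{2}$)
$\frac{\left(739 - 1415\right) \left(-1776 + q{\left(34,-35 \right)}\right)}{-221 - -2012} + \frac{a{\left(53,18 \right)}}{-3009} = \frac{\left(739 - 1415\right) \left(-1776 + \left(-3 + 34^{2}\right)^{2}\right)}{-221 - -2012} + \frac{21}{-3009} = \frac{\left(-676\right) \left(-1776 + \left(-3 + 1156\right)^{2}\right)}{-221 + 2012} + 21 \left(- \frac{1}{3009}\right) = \frac{\left(-676\right) \left(-1776 + 1153^{2}\right)}{1791} - \frac{7}{1003} = - 676 \left(-1776 + 1329409\right) \frac{1}{1791} - \frac{7}{1003} = \left(-676\right) 1327633 \cdot \frac{1}{1791} - \frac{7}{1003} = \left(-897479908\right) \frac{1}{1791} - \frac{7}{1003} = - \frac{897479908}{1791} - \frac{7}{1003} = - \frac{900172360261}{1796373}$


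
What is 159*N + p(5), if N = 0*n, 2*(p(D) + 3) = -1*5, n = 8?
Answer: -11/2 ≈ -5.5000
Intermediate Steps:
p(D) = -11/2 (p(D) = -3 + (-1*5)/2 = -3 + (1/2)*(-5) = -3 - 5/2 = -11/2)
N = 0 (N = 0*8 = 0)
159*N + p(5) = 159*0 - 11/2 = 0 - 11/2 = -11/2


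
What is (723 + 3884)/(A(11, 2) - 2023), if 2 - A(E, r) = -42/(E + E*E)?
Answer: -5962/2615 ≈ -2.2799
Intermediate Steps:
A(E, r) = 2 + 42/(E + E²) (A(E, r) = 2 - (-42)/(E + E*E) = 2 - (-42)/(E + E²) = 2 + 42/(E + E²))
(723 + 3884)/(A(11, 2) - 2023) = (723 + 3884)/(2*(21 + 11 + 11²)/(11*(1 + 11)) - 2023) = 4607/(2*(1/11)*(21 + 11 + 121)/12 - 2023) = 4607/(2*(1/11)*(1/12)*153 - 2023) = 4607/(51/22 - 2023) = 4607/(-44455/22) = 4607*(-22/44455) = -5962/2615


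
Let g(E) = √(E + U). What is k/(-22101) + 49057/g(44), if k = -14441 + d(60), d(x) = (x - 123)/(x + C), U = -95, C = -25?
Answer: 72214/110505 - 49057*I*√51/51 ≈ 0.65349 - 6869.4*I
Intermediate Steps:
d(x) = (-123 + x)/(-25 + x) (d(x) = (x - 123)/(x - 25) = (-123 + x)/(-25 + x))
g(E) = √(-95 + E) (g(E) = √(E - 95) = √(-95 + E))
k = -72214/5 (k = -14441 + (-123 + 60)/(-25 + 60) = -14441 - 63/35 = -14441 + (1/35)*(-63) = -14441 - 9/5 = -72214/5 ≈ -14443.)
k/(-22101) + 49057/g(44) = -72214/5/(-22101) + 49057/(√(-95 + 44)) = -72214/5*(-1/22101) + 49057/(√(-51)) = 72214/110505 + 49057/((I*√51)) = 72214/110505 + 49057*(-I*√51/51) = 72214/110505 - 49057*I*√51/51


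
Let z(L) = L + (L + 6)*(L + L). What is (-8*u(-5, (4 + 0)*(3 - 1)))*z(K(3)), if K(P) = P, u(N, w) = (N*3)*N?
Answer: -34200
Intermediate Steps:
u(N, w) = 3*N² (u(N, w) = (3*N)*N = 3*N²)
z(L) = L + 2*L*(6 + L) (z(L) = L + (6 + L)*(2*L) = L + 2*L*(6 + L))
(-8*u(-5, (4 + 0)*(3 - 1)))*z(K(3)) = (-24*(-5)²)*(3*(13 + 2*3)) = (-24*25)*(3*(13 + 6)) = (-8*75)*(3*19) = -600*57 = -34200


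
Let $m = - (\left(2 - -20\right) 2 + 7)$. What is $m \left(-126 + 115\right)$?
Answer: $561$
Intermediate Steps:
$m = -51$ ($m = - (\left(2 + 20\right) 2 + 7) = - (22 \cdot 2 + 7) = - (44 + 7) = \left(-1\right) 51 = -51$)
$m \left(-126 + 115\right) = - 51 \left(-126 + 115\right) = \left(-51\right) \left(-11\right) = 561$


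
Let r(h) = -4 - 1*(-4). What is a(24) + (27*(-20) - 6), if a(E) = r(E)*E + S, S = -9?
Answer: -555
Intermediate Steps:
r(h) = 0 (r(h) = -4 + 4 = 0)
a(E) = -9 (a(E) = 0*E - 9 = 0 - 9 = -9)
a(24) + (27*(-20) - 6) = -9 + (27*(-20) - 6) = -9 + (-540 - 6) = -9 - 546 = -555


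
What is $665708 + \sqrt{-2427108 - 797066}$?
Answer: $665708 + i \sqrt{3224174} \approx 6.6571 \cdot 10^{5} + 1795.6 i$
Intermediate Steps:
$665708 + \sqrt{-2427108 - 797066} = 665708 + \sqrt{-3224174} = 665708 + i \sqrt{3224174}$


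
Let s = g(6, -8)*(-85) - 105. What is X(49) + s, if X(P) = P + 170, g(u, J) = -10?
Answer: 964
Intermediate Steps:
X(P) = 170 + P
s = 745 (s = -10*(-85) - 105 = 850 - 105 = 745)
X(49) + s = (170 + 49) + 745 = 219 + 745 = 964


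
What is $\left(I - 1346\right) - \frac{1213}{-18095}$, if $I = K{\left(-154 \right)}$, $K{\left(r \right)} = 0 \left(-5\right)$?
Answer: $- \frac{24354657}{18095} \approx -1345.9$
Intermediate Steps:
$K{\left(r \right)} = 0$
$I = 0$
$\left(I - 1346\right) - \frac{1213}{-18095} = \left(0 - 1346\right) - \frac{1213}{-18095} = -1346 - - \frac{1213}{18095} = -1346 + \frac{1213}{18095} = - \frac{24354657}{18095}$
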